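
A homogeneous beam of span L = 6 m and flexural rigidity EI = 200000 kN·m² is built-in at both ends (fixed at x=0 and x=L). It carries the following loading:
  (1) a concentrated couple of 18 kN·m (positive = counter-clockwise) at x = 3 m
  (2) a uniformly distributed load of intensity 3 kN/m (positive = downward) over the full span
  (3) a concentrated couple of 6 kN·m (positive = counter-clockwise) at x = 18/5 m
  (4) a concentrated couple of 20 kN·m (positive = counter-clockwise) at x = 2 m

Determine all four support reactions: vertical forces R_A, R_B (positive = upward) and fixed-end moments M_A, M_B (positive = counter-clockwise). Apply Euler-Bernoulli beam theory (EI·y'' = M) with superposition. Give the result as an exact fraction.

Load 1 — applied couple M₀=18 kN·m at a=3 m (b=L-a=3):
  R_A = 6M₀ab/L³ = 6·18·3·3/6³ = 9/2 kN
  M_A = M₀b(2a-b)/L² = 18·3·(2·3-3)/6² = 9/2 kN·m
  R_B = -6M₀ab/L³ = -6·18·3·3/6³ = -9/2 kN
  M_B = M₀a(2b-a)/L² = 18·3·(2·3-3)/6² = 9/2 kN·m
Load 2 — uniform load w=3 kN/m over full span:
  R_A = wL/2 = 3·6/2 = 9 kN
  M_A = wL²/12 = 3·6²/12 = 9 kN·m
  R_B = wL/2 = 3·6/2 = 9 kN
  M_B = -wL²/12 = -3·6²/12 = -9 kN·m
Load 3 — applied couple M₀=6 kN·m at a=18/5 m (b=L-a=12/5):
  R_A = 6M₀ab/L³ = 6·6·(18/5)·(12/5)/6³ = 36/25 kN
  M_A = M₀b(2a-b)/L² = 6·(12/5)·(2·(18/5)-(12/5))/6² = 48/25 kN·m
  R_B = -6M₀ab/L³ = -6·6·(18/5)·(12/5)/6³ = -36/25 kN
  M_B = M₀a(2b-a)/L² = 6·(18/5)·(2·(12/5)-(18/5))/6² = 18/25 kN·m
Load 4 — applied couple M₀=20 kN·m at a=2 m (b=L-a=4):
  R_A = 6M₀ab/L³ = 6·20·2·4/6³ = 40/9 kN
  M_A = M₀b(2a-b)/L² = 20·4·(2·2-4)/6² = 0 kN·m
  R_B = -6M₀ab/L³ = -6·20·2·4/6³ = -40/9 kN
  M_B = M₀a(2b-a)/L² = 20·2·(2·4-2)/6² = 20/3 kN·m
Superposition: R_A = 8723/450 kN, M_A = 771/50 kN·m, R_B = -623/450 kN, M_B = 433/150 kN·m

R_A = 8723/450 kN, M_A = 771/50 kN·m, R_B = -623/450 kN, M_B = 433/150 kN·m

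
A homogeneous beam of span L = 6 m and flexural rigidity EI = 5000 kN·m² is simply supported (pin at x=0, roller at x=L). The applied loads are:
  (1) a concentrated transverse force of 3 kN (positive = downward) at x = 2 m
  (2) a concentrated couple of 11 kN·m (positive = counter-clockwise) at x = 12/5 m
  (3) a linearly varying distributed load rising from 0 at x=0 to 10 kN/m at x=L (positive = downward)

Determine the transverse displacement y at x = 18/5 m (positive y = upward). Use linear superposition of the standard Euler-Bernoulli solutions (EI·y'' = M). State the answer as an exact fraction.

Load 1 — point force P=3 kN at a=2 m (b=L-a=4):
  y_1 = -Pa(L-x)(2Lx-a²-x²)/(6LEI)  [x>a] = -3·2·(6-(18/5))·(2·6·(18/5)-2²-(18/5)²)/(6·6·5000) = -164/78125 m
Load 2 — applied couple M₀=11 kN·m at a=12/5 m (b=L-a=18/5):
  y_2 = (M₀x³/(6L)-M₀(x-a)²/2+C₁x)/EI  [x>a] with C₁=M₀(3b²-L²)/(6L)=22/25 = (11·(18/5)³/(6·6)-11·((18/5)-(12/5))²/2+(22/25)·(18/5))/5000 = 297/156250 m
Load 3 — triangular load w₀=10 kN/m (0→w₀ over full span):
  y_3 = -w₀x(7L⁴-10L²x²+3x⁴)/(360LEI) = -10·(18/5)·(7·6⁴-10·6²·(18/5)²+3·(18/5)⁴)/(360·6·5000) = -31968/1953125 m
Superposition: y = Σ y_i = -64711/3906250 m ≈ -0.016566 m

y(18/5) = -64711/3906250 m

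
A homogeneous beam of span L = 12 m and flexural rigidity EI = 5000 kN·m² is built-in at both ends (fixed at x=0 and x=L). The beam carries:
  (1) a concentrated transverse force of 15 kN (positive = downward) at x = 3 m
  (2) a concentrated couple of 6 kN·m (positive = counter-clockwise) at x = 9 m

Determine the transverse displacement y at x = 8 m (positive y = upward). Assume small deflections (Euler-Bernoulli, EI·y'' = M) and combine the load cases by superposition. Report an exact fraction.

Load 1 — point force P=15 kN at a=3 m (b=L-a=9):
  y_1 = -Pa²(L-x)²(3bL-(3b+a)(L-x))/(6L³EI)  [x>a] = -15·3²·(12-8)²·(3·9·12-(3·9+3)·(12-8))/(6·12³·5000) = -17/2000 m
Load 2 — applied couple M₀=6 kN·m at a=9 m (b=L-a=3):
  y_2 = (R_Ax³/6 - M_Ax²/2)/EI  [x≤a] with R_A=9/16, M_A=15/8 = ((9/16)·8³/6 - (15/8)·8²/2)/5000 = -3/1250 m
Superposition: y = Σ y_i = -109/10000 m ≈ -0.010900 m

y(8) = -109/10000 m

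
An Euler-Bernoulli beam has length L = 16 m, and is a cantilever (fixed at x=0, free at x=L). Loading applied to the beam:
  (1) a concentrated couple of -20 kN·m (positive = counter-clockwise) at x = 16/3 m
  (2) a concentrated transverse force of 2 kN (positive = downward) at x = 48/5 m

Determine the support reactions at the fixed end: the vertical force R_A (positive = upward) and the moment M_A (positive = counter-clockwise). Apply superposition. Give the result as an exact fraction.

Load 1 — applied couple M₀=-20 kN·m at a=16/3 m (b=L-a=32/3):
  R_A = 0 kN
  M_A = -M₀ = -(-20) = 20 kN·m
Load 2 — point force P=2 kN at a=48/5 m (b=L-a=32/5):
  R_A = P = 2 kN
  M_A = Pa = 2·(48/5) = 96/5 kN·m
Superposition: R_A = 2 kN, M_A = 196/5 kN·m

R_A = 2 kN, M_A = 196/5 kN·m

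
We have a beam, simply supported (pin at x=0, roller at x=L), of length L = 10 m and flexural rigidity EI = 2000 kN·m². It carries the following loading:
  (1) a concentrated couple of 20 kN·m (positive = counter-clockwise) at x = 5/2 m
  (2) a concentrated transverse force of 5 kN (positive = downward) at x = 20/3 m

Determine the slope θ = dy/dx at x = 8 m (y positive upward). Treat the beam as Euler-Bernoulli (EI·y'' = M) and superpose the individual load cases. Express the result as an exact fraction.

Load 1 — applied couple M₀=20 kN·m at a=5/2 m (b=L-a=15/2):
  θ_1 = (M₀x²/(2L)-M₀(x-a)+C₁)/EI  [x>a] with C₁=M₀(3b²-L²)/(6L)=275/12 = (20·8²/(2·10)-20·(8-(5/2))+(275/12))/2000 = -277/24000 rad
Load 2 — point force P=5 kN at a=20/3 m (b=L-a=10/3):
  θ_2 = -Pa(2L²-6Lx+3x²+a²)/(6LEI)  [x>a] = -5·(20/3)·(2·10²-6·10·8+3·8²+(20/3)²)/(6·10·2000) = 49/4050 rad
Superposition: θ = Σ θ_i = 361/648000 rad ≈ 0.000557 rad

θ(8) = 361/648000 rad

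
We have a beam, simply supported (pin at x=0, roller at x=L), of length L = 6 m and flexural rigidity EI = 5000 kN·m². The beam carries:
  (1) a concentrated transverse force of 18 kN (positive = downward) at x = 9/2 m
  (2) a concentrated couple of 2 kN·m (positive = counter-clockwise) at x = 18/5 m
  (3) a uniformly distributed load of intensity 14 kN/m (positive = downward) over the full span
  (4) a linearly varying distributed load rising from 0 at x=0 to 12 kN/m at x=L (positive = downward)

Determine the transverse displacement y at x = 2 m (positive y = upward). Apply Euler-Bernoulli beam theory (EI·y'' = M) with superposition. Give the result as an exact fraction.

y(2) = -606469/9000000 m

Load 1 — point force P=18 kN at a=9/2 m (b=L-a=3/2):
  y_1 = -Pbx(L²-b²-x²)/(6LEI)  [x≤a] = -18·(3/2)·2·(6²-(3/2)²-2²)/(6·6·5000) = -357/40000 m
Load 2 — applied couple M₀=2 kN·m at a=18/5 m (b=L-a=12/5):
  y_2 = (M₀x³/(6L)+C₁x)/EI  [x≤a] with C₁=M₀(3b²-L²)/(6L)=-26/25 = (2·2³/(6·6)+(-26/25)·2)/5000 = -46/140625 m
Load 3 — uniform load w=14 kN/m over full span:
  y_3 = -wx(L³-2Lx²+x³)/(24EI) = -14·2·(6³-2·6·2²+2³)/(24·5000) = -77/1875 m
Load 4 — triangular load w₀=12 kN/m (0→w₀ over full span):
  y_4 = -w₀x(7L⁴-10L²x²+3x⁴)/(360LEI) = -12·2·(7·6⁴-10·6²·2²+3·2⁴)/(360·6·5000) = -32/1875 m
Superposition: y = Σ y_i = -606469/9000000 m ≈ -0.067385 m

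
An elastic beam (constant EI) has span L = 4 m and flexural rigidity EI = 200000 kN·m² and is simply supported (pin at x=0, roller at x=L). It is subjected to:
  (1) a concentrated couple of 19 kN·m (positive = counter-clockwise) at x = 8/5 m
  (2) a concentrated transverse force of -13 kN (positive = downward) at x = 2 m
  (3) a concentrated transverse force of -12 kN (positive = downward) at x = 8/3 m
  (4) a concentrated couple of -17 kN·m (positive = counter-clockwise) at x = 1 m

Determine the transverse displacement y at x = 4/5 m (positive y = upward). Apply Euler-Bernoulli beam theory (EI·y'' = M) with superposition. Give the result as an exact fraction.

Load 1 — applied couple M₀=19 kN·m at a=8/5 m (b=L-a=12/5):
  y_1 = (M₀x³/(6L)+C₁x)/EI  [x≤a] with C₁=M₀(3b²-L²)/(6L)=76/75 = (19·(4/5)³/(6·4)+(76/75)·(4/5))/200000 = 19/3125000 m
Load 2 — point force P=-13 kN at a=2 m (b=L-a=2):
  y_2 = -Pbx(L²-b²-x²)/(6LEI)  [x≤a] = -(-13)·2·(4/5)·(4²-2²-(4/5)²)/(6·4·200000) = 923/18750000 m
Load 3 — point force P=-12 kN at a=8/3 m (b=L-a=4/3):
  y_3 = -Pbx(L²-b²-x²)/(6LEI)  [x≤a] = -(-12)·(4/3)·(4/5)·(4²-(4/3)²-(4/5)²)/(6·4·200000) = 382/10546875 m
Load 4 — applied couple M₀=-17 kN·m at a=1 m (b=L-a=3):
  y_4 = (M₀x³/(6L)+C₁x)/EI  [x≤a] with C₁=M₀(3b²-L²)/(6L)=-187/24 = ((-17)·(4/5)³/(6·4)+(-187/24)·(4/5))/200000 = -1649/50000000 m
Superposition: y = Σ y_i = 79037/1350000000 m ≈ 0.000059 m

y(4/5) = 79037/1350000000 m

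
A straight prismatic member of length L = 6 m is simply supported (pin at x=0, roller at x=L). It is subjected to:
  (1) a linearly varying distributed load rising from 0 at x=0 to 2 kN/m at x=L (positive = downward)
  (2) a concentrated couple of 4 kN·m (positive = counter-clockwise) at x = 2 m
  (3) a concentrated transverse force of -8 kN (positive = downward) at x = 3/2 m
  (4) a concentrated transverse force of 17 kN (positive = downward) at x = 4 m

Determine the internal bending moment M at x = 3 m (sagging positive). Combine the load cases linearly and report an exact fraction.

M(3) = 27/2 kN·m

Load 1 — triangular load w₀=2 kN/m (0→w₀ over full span):
  M_1 = w₀Lx/6 - w₀x³/(6L) = 2·6·3/6 - 2·3³/(6·6) = 9/2 kN·m
Load 2 — applied couple M₀=4 kN·m at a=2 m (b=L-a=4):
  M_2 = M₀x/L - M₀  [x>a] = 4·3/6 - 4 = -2 kN·m
Load 3 — point force P=-8 kN at a=3/2 m (b=L-a=9/2):
  M_3 = Pa(L-x)/L  [x>a] = (-8)·(3/2)·(6-3)/6 = -6 kN·m
Load 4 — point force P=17 kN at a=4 m (b=L-a=2):
  M_4 = Pbx/L  [x≤a] = 17·2·3/6 = 17 kN·m
Superposition: M = Σ M_i = 27/2 kN·m ≈ 13.500000 kN·m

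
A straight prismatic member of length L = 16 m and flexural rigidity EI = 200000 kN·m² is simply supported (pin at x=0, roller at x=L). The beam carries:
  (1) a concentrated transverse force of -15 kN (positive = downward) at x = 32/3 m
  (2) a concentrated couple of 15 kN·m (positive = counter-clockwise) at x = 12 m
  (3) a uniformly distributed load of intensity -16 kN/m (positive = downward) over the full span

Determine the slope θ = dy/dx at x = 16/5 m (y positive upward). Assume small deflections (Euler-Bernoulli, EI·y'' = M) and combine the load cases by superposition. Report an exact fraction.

Load 1 — point force P=-15 kN at a=32/3 m (b=L-a=16/3):
  θ_1 = -Pb(L²-b²-3x²)/(6LEI)  [x≤a] = -(-15)·(16/3)·(16²-(16/3)²-3·(16/5)²)/(6·16·200000) = 346/421875 rad
Load 2 — applied couple M₀=15 kN·m at a=12 m (b=L-a=4):
  θ_2 = (M₀x²/(2L)+C₁)/EI  [x≤a] with C₁=M₀(3b²-L²)/(6L)=-65/2 = (15·(16/5)²/(2·16)+(-65/2))/200000 = -277/2000000 rad
Load 3 — uniform load w=-16 kN/m over full span:
  θ_3 = -w(L³-6Lx²+4x³)/(24EI) = -(-16)·(16³-6·16·(16/5)²+4·(16/5)³)/(24·200000) = 4224/390625 rad
Superposition: θ = Σ θ_i = 15518369/1350000000 rad ≈ 0.011495 rad

θ(16/5) = 15518369/1350000000 rad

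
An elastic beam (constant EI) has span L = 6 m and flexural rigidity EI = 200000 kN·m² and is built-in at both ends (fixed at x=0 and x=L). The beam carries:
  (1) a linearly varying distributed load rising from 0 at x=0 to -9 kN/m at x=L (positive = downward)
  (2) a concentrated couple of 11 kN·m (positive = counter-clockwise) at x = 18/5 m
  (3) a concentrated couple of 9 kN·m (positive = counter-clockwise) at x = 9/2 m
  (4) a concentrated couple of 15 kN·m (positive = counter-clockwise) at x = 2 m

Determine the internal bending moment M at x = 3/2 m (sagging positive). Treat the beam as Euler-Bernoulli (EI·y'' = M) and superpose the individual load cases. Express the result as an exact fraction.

M(3/2) = 1861/400 kN·m

Load 1 — triangular load w₀=-9 kN/m (0→w₀ over full span):
  M_1 = 3w₀Lx/20 - w₀L²/30 - w₀x³/(6L) = 3·(-9)·6·(3/2)/20 - (-9)·6²/30 - (-9)·(3/2)³/(6·6) = -81/160 kN·m
Load 2 — applied couple M₀=11 kN·m at a=18/5 m (b=L-a=12/5):
  M_2 = R_Ax - M_A  [x≤a] with R_A=66/25, M_A=88/25 = (66/25)·(3/2) - (88/25) = 11/25 kN·m
Load 3 — applied couple M₀=9 kN·m at a=9/2 m (b=L-a=3/2):
  M_3 = R_Ax - M_A  [x≤a] with R_A=27/16, M_A=45/16 = (27/16)·(3/2) - (45/16) = -9/32 kN·m
Load 4 — applied couple M₀=15 kN·m at a=2 m (b=L-a=4):
  M_4 = R_Ax - M_A  [x≤a] with R_A=10/3, M_A=0 = (10/3)·(3/2) - 0 = 5 kN·m
Superposition: M = Σ M_i = 1861/400 kN·m ≈ 4.652500 kN·m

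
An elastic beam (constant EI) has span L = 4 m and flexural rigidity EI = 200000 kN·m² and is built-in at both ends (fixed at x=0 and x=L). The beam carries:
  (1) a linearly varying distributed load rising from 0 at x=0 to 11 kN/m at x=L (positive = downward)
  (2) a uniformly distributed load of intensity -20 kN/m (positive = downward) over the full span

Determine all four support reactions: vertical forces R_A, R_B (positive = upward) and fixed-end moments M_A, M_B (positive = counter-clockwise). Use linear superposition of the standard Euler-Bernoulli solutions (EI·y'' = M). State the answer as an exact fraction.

R_A = -167/5 kN, M_A = -104/5 kN·m, R_B = -123/5 kN, M_B = 268/15 kN·m

Load 1 — triangular load w₀=11 kN/m (0→w₀ over full span):
  R_A = 3w₀L/20 = 3·11·4/20 = 33/5 kN
  M_A = w₀L²/30 = 11·4²/30 = 88/15 kN·m
  R_B = 7w₀L/20 = 7·11·4/20 = 77/5 kN
  M_B = -w₀L²/20 = -11·4²/20 = -44/5 kN·m
Load 2 — uniform load w=-20 kN/m over full span:
  R_A = wL/2 = (-20)·4/2 = -40 kN
  M_A = wL²/12 = (-20)·4²/12 = -80/3 kN·m
  R_B = wL/2 = (-20)·4/2 = -40 kN
  M_B = -wL²/12 = -(-20)·4²/12 = 80/3 kN·m
Superposition: R_A = -167/5 kN, M_A = -104/5 kN·m, R_B = -123/5 kN, M_B = 268/15 kN·m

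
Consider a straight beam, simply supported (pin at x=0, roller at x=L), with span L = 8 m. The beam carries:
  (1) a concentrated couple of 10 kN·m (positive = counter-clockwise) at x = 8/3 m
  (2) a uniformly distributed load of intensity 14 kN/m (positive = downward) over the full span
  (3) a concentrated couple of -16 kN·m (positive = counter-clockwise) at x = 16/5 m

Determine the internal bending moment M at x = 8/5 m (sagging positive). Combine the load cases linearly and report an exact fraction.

Load 1 — applied couple M₀=10 kN·m at a=8/3 m (b=L-a=16/3):
  M_1 = M₀x/L  [x≤a] = 10·(8/5)/8 = 2 kN·m
Load 2 — uniform load w=14 kN/m over full span:
  M_2 = wx(L-x)/2 = 14·(8/5)·(8-(8/5))/2 = 1792/25 kN·m
Load 3 — applied couple M₀=-16 kN·m at a=16/5 m (b=L-a=24/5):
  M_3 = M₀x/L  [x≤a] = (-16)·(8/5)/8 = -16/5 kN·m
Superposition: M = Σ M_i = 1762/25 kN·m ≈ 70.480000 kN·m

M(8/5) = 1762/25 kN·m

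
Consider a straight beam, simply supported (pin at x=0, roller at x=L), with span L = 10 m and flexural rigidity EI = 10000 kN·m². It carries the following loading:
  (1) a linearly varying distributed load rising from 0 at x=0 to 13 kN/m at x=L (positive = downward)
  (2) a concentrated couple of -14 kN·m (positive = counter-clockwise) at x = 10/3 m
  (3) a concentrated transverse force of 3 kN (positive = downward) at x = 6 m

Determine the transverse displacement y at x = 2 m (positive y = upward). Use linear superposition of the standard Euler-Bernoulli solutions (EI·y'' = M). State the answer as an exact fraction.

y(2) = -7403/140625 m

Load 1 — triangular load w₀=13 kN/m (0→w₀ over full span):
  y_1 = -w₀x(7L⁴-10L²x²+3x⁴)/(360LEI) = -13·2·(7·10⁴-10·10²·2²+3·2⁴)/(360·10·10000) = -2236/46875 m
Load 2 — applied couple M₀=-14 kN·m at a=10/3 m (b=L-a=20/3):
  y_2 = (M₀x³/(6L)+C₁x)/EI  [x≤a] with C₁=M₀(3b²-L²)/(6L)=-70/9 = ((-14)·2³/(6·10)+(-70/9)·2)/10000 = -49/28125 m
Load 3 — point force P=3 kN at a=6 m (b=L-a=4):
  y_3 = -Pbx(L²-b²-x²)/(6LEI)  [x≤a] = -3·4·2·(10²-4²-2²)/(6·10·10000) = -2/625 m
Superposition: y = Σ y_i = -7403/140625 m ≈ -0.052644 m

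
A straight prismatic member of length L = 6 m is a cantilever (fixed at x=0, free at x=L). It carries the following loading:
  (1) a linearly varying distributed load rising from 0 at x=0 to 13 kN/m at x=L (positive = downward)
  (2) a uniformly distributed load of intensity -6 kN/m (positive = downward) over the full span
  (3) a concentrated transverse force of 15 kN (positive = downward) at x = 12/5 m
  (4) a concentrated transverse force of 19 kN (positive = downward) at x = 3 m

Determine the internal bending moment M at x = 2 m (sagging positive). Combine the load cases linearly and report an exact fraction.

Load 1 — triangular load w₀=13 kN/m (0→w₀ over full span):
  M_1 = w₀Lx/2 - w₀L²/3 - w₀x³/(6L) = 13·6·2/2 - 13·6²/3 - 13·2³/(6·6) = -728/9 kN·m
Load 2 — uniform load w=-6 kN/m over full span:
  M_2 = -w(L-x)²/2 = -(-6)·(6-2)²/2 = 48 kN·m
Load 3 — point force P=15 kN at a=12/5 m (b=L-a=18/5):
  M_3 = -P(a-x)  [x≤a] = -15·((12/5)-2) = -6 kN·m
Load 4 — point force P=19 kN at a=3 m (b=L-a=3):
  M_4 = -P(a-x)  [x≤a] = -19·(3-2) = -19 kN·m
Superposition: M = Σ M_i = -521/9 kN·m ≈ -57.888889 kN·m

M(2) = -521/9 kN·m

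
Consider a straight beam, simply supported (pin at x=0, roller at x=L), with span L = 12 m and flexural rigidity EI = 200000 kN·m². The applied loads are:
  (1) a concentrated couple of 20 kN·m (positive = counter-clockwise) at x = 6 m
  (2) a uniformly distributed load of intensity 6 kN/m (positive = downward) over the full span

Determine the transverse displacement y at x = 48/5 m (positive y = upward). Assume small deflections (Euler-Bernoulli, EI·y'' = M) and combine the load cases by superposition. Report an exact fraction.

Load 1 — applied couple M₀=20 kN·m at a=6 m (b=L-a=6):
  y_1 = (M₀x³/(6L)-M₀(x-a)²/2+C₁x)/EI  [x>a] with C₁=M₀(3b²-L²)/(6L)=-10 = (20·(48/5)³/(6·12)-20·((48/5)-6)²/2+(-10)·(48/5))/200000 = 63/625000 m
Load 2 — uniform load w=6 kN/m over full span:
  y_2 = -wx(L³-2Lx²+x³)/(24EI) = -6·(48/5)·(12³-2·12·(48/5)²+(48/5)³)/(24·200000) = -9396/1953125 m
Superposition: y = Σ y_i = -73593/15625000 m ≈ -0.004710 m

y(48/5) = -73593/15625000 m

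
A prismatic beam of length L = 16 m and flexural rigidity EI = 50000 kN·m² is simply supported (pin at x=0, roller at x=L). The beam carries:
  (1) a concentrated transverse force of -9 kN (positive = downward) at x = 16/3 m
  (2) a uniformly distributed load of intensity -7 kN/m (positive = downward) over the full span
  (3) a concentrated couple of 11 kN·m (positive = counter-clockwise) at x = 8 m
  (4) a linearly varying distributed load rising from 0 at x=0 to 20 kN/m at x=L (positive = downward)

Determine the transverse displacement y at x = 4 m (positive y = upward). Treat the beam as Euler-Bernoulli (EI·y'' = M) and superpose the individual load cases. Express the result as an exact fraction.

y(4) = -967/45000 m

Load 1 — point force P=-9 kN at a=16/3 m (b=L-a=32/3):
  y_1 = -Pbx(L²-b²-x²)/(6LEI)  [x≤a] = -(-9)·(32/3)·4·(16²-(32/3)²-4²)/(6·16·50000) = 284/28125 m
Load 2 — uniform load w=-7 kN/m over full span:
  y_2 = -wx(L³-2Lx²+x³)/(24EI) = -(-7)·4·(16³-2·16·4²+4³)/(24·50000) = 266/3125 m
Load 3 — applied couple M₀=11 kN·m at a=8 m (b=L-a=8):
  y_3 = (M₀x³/(6L)+C₁x)/EI  [x≤a] with C₁=M₀(3b²-L²)/(6L)=-22/3 = (11·4³/(6·16)+(-22/3)·4)/50000 = -11/25000 m
Load 4 — triangular load w₀=20 kN/m (0→w₀ over full span):
  y_4 = -w₀x(7L⁴-10L²x²+3x⁴)/(360LEI) = -20·4·(7·16⁴-10·16²·4²+3·4⁴)/(360·16·50000) = -218/1875 m
Superposition: y = Σ y_i = -967/45000 m ≈ -0.021489 m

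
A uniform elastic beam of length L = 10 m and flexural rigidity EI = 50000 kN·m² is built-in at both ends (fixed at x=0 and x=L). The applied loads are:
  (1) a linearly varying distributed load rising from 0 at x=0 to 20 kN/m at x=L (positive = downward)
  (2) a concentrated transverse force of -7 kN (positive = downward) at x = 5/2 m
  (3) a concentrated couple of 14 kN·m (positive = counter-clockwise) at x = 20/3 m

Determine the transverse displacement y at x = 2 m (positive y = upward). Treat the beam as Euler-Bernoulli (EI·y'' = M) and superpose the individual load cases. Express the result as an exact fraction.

y(2) = -64007/36000000 m

Load 1 — triangular load w₀=20 kN/m (0→w₀ over full span):
  y_1 = -w₀x²(L-x)²(x+2L)/(120LEI) = -20·2²·(10-2)²·(2+2·10)/(120·10·50000) = -88/46875 m
Load 2 — point force P=-7 kN at a=5/2 m (b=L-a=15/2):
  y_2 = -Pb²x²(3aL-(3a+b)x)/(6L³EI)  [x≤a] = -(-7)·(15/2)²·2²·(3·(5/2)·10-(3·(5/2)+(15/2))·2)/(6·10³·50000) = 189/800000 m
Load 3 — applied couple M₀=14 kN·m at a=20/3 m (b=L-a=10/3):
  y_3 = (R_Ax³/6 - M_Ax²/2)/EI  [x≤a] with R_A=28/15, M_A=14/3 = ((28/15)·2³/6 - (14/3)·2²/2)/50000 = -77/562500 m
Superposition: y = Σ y_i = -64007/36000000 m ≈ -0.001778 m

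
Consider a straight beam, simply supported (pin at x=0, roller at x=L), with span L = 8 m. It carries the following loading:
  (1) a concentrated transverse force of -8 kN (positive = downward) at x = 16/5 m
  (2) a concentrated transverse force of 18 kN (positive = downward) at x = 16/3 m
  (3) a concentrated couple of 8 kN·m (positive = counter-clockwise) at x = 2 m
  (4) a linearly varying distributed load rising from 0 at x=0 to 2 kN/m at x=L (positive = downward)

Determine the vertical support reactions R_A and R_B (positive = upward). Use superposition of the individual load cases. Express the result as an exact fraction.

Load 1 — point force P=-8 kN at a=16/5 m (b=L-a=24/5):
  R_A = Pb/L = (-8)·(24/5)/8 = -24/5 kN
  R_B = Pa/L = (-8)·(16/5)/8 = -16/5 kN
Load 2 — point force P=18 kN at a=16/3 m (b=L-a=8/3):
  R_A = Pb/L = 18·(8/3)/8 = 6 kN
  R_B = Pa/L = 18·(16/3)/8 = 12 kN
Load 3 — applied couple M₀=8 kN·m at a=2 m (b=L-a=6):
  R_A = M₀/L = 8/8 = 1 kN
  R_B = -M₀/L = -8/8 = -1 kN
Load 4 — triangular load w₀=2 kN/m (0→w₀ over full span):
  R_A = w₀L/6 = 2·8/6 = 8/3 kN
  R_B = w₀L/3 = 2·8/3 = 16/3 kN
Superposition: R_A = 73/15 kN, R_B = 197/15 kN

R_A = 73/15 kN, R_B = 197/15 kN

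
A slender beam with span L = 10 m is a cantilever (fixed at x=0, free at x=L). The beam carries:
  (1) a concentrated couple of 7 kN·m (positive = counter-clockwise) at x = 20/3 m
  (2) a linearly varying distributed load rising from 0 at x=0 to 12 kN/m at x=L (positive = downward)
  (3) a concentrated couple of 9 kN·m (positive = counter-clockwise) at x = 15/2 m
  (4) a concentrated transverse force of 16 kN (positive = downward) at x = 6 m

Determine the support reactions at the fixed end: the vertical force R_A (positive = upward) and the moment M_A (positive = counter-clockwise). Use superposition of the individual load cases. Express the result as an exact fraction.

Load 1 — applied couple M₀=7 kN·m at a=20/3 m (b=L-a=10/3):
  R_A = 0 kN
  M_A = -M₀ = -7 kN·m
Load 2 — triangular load w₀=12 kN/m (0→w₀ over full span):
  R_A = w₀L/2 = 12·10/2 = 60 kN
  M_A = w₀L²/3 = 12·10²/3 = 400 kN·m
Load 3 — applied couple M₀=9 kN·m at a=15/2 m (b=L-a=5/2):
  R_A = 0 kN
  M_A = -M₀ = -9 kN·m
Load 4 — point force P=16 kN at a=6 m (b=L-a=4):
  R_A = P = 16 kN
  M_A = Pa = 16·6 = 96 kN·m
Superposition: R_A = 76 kN, M_A = 480 kN·m

R_A = 76 kN, M_A = 480 kN·m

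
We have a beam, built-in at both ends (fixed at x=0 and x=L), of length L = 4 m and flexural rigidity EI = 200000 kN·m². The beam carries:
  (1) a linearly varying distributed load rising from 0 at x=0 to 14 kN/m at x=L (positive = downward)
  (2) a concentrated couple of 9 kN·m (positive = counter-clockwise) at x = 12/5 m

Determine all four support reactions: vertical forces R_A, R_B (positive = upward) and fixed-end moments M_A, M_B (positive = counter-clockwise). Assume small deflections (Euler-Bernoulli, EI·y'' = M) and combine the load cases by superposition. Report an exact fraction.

Load 1 — triangular load w₀=14 kN/m (0→w₀ over full span):
  R_A = 3w₀L/20 = 3·14·4/20 = 42/5 kN
  M_A = w₀L²/30 = 14·4²/30 = 112/15 kN·m
  R_B = 7w₀L/20 = 7·14·4/20 = 98/5 kN
  M_B = -w₀L²/20 = -14·4²/20 = -56/5 kN·m
Load 2 — applied couple M₀=9 kN·m at a=12/5 m (b=L-a=8/5):
  R_A = 6M₀ab/L³ = 6·9·(12/5)·(8/5)/4³ = 81/25 kN
  M_A = M₀b(2a-b)/L² = 9·(8/5)·(2·(12/5)-(8/5))/4² = 72/25 kN·m
  R_B = -6M₀ab/L³ = -6·9·(12/5)·(8/5)/4³ = -81/25 kN
  M_B = M₀a(2b-a)/L² = 9·(12/5)·(2·(8/5)-(12/5))/4² = 27/25 kN·m
Superposition: R_A = 291/25 kN, M_A = 776/75 kN·m, R_B = 409/25 kN, M_B = -253/25 kN·m

R_A = 291/25 kN, M_A = 776/75 kN·m, R_B = 409/25 kN, M_B = -253/25 kN·m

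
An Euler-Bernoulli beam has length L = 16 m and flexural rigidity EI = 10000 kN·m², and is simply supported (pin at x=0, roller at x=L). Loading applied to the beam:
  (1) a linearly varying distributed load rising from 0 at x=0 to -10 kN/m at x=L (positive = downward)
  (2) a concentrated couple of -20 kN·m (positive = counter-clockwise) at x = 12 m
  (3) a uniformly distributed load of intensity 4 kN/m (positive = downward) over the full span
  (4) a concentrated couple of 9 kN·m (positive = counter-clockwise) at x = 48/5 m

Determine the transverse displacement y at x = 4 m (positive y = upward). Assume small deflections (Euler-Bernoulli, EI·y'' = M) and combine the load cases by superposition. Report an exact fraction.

Load 1 — triangular load w₀=-10 kN/m (0→w₀ over full span):
  y_1 = -w₀x(7L⁴-10L²x²+3x⁴)/(360LEI) = -(-10)·4·(7·16⁴-10·16²·4²+3·4⁴)/(360·16·10000) = 109/375 m
Load 2 — applied couple M₀=-20 kN·m at a=12 m (b=L-a=4):
  y_2 = (M₀x³/(6L)+C₁x)/EI  [x≤a] with C₁=M₀(3b²-L²)/(6L)=130/3 = ((-20)·4³/(6·16)+(130/3)·4)/10000 = 2/125 m
Load 3 — uniform load w=4 kN/m over full span:
  y_3 = -wx(L³-2Lx²+x³)/(24EI) = -4·4·(16³-2·16·4²+4³)/(24·10000) = -152/625 m
Load 4 — applied couple M₀=9 kN·m at a=48/5 m (b=L-a=32/5):
  y_4 = (M₀x³/(6L)+C₁x)/EI  [x≤a] with C₁=M₀(3b²-L²)/(6L)=-312/25 = (9·4³/(6·16)+(-312/25)·4)/10000 = -549/125000 m
Superposition: y = Σ y_i = 22153/375000 m ≈ 0.059075 m

y(4) = 22153/375000 m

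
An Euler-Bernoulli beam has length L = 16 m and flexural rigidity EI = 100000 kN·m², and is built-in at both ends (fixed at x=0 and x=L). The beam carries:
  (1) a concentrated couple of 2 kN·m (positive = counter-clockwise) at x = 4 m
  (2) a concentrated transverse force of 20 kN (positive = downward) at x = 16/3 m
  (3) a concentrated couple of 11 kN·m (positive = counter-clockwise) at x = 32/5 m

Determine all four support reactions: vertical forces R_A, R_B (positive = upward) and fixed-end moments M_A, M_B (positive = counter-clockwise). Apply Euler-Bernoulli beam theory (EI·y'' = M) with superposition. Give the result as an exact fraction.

Load 1 — applied couple M₀=2 kN·m at a=4 m (b=L-a=12):
  R_A = 6M₀ab/L³ = 6·2·4·12/16³ = 9/64 kN
  M_A = M₀b(2a-b)/L² = 2·12·(2·4-12)/16² = -3/8 kN·m
  R_B = -6M₀ab/L³ = -6·2·4·12/16³ = -9/64 kN
  M_B = M₀a(2b-a)/L² = 2·4·(2·12-4)/16² = 5/8 kN·m
Load 2 — point force P=20 kN at a=16/3 m (b=L-a=32/3):
  R_A = Pb²(3a+b)/L³ = 20·(32/3)²·(3·(16/3)+(32/3))/16³ = 400/27 kN
  M_A = Pab²/L² = 20·(16/3)·(32/3)²/16² = 1280/27 kN·m
  R_B = Pa²(a+3b)/L³ = 20·(16/3)²·((16/3)+3·(32/3))/16³ = 140/27 kN
  M_B = -Pa²b/L² = -20·(16/3)²·(32/3)/16² = -640/27 kN·m
Load 3 — applied couple M₀=11 kN·m at a=32/5 m (b=L-a=48/5):
  R_A = 6M₀ab/L³ = 6·11·(32/5)·(48/5)/16³ = 99/100 kN
  M_A = M₀b(2a-b)/L² = 11·(48/5)·(2·(32/5)-(48/5))/16² = 33/25 kN·m
  R_B = -6M₀ab/L³ = -6·11·(32/5)·(48/5)/16³ = -99/100 kN
  M_B = M₀a(2b-a)/L² = 11·(32/5)·(2·(48/5)-(32/5))/16² = 88/25 kN·m
Superposition: R_A = 688843/43200 kN, M_A = 261103/5400 kN·m, R_B = 175157/43200 kN, M_B = -105617/5400 kN·m

R_A = 688843/43200 kN, M_A = 261103/5400 kN·m, R_B = 175157/43200 kN, M_B = -105617/5400 kN·m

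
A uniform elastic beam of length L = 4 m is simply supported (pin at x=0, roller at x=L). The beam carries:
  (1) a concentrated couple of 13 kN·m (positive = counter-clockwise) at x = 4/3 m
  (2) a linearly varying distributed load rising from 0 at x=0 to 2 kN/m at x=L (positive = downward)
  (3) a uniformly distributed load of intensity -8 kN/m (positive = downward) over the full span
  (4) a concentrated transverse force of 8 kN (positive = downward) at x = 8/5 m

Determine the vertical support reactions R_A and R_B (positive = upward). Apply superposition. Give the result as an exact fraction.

Load 1 — applied couple M₀=13 kN·m at a=4/3 m (b=L-a=8/3):
  R_A = M₀/L = 13/4 kN
  R_B = -M₀/L = -13/4 kN
Load 2 — triangular load w₀=2 kN/m (0→w₀ over full span):
  R_A = w₀L/6 = 2·4/6 = 4/3 kN
  R_B = w₀L/3 = 2·4/3 = 8/3 kN
Load 3 — uniform load w=-8 kN/m over full span:
  R_A = wL/2 = (-8)·4/2 = -16 kN
  R_B = wL/2 = (-8)·4/2 = -16 kN
Load 4 — point force P=8 kN at a=8/5 m (b=L-a=12/5):
  R_A = Pb/L = 8·(12/5)/4 = 24/5 kN
  R_B = Pa/L = 8·(8/5)/4 = 16/5 kN
Superposition: R_A = -397/60 kN, R_B = -803/60 kN

R_A = -397/60 kN, R_B = -803/60 kN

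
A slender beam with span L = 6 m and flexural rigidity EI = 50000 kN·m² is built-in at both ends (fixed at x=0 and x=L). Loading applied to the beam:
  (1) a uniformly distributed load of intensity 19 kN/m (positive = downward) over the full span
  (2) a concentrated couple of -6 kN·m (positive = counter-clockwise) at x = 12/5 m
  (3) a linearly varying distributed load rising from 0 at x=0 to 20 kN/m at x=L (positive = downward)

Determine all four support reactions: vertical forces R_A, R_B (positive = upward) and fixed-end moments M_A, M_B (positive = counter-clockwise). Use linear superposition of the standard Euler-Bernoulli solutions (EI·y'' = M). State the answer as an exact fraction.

R_A = 1839/25 kN, M_A = 2007/25 kN·m, R_B = 2511/25 kN, M_B = -2373/25 kN·m

Load 1 — uniform load w=19 kN/m over full span:
  R_A = wL/2 = 19·6/2 = 57 kN
  M_A = wL²/12 = 19·6²/12 = 57 kN·m
  R_B = wL/2 = 19·6/2 = 57 kN
  M_B = -wL²/12 = -19·6²/12 = -57 kN·m
Load 2 — applied couple M₀=-6 kN·m at a=12/5 m (b=L-a=18/5):
  R_A = 6M₀ab/L³ = 6·(-6)·(12/5)·(18/5)/6³ = -36/25 kN
  M_A = M₀b(2a-b)/L² = (-6)·(18/5)·(2·(12/5)-(18/5))/6² = -18/25 kN·m
  R_B = -6M₀ab/L³ = -6·(-6)·(12/5)·(18/5)/6³ = 36/25 kN
  M_B = M₀a(2b-a)/L² = (-6)·(12/5)·(2·(18/5)-(12/5))/6² = -48/25 kN·m
Load 3 — triangular load w₀=20 kN/m (0→w₀ over full span):
  R_A = 3w₀L/20 = 3·20·6/20 = 18 kN
  M_A = w₀L²/30 = 20·6²/30 = 24 kN·m
  R_B = 7w₀L/20 = 7·20·6/20 = 42 kN
  M_B = -w₀L²/20 = -20·6²/20 = -36 kN·m
Superposition: R_A = 1839/25 kN, M_A = 2007/25 kN·m, R_B = 2511/25 kN, M_B = -2373/25 kN·m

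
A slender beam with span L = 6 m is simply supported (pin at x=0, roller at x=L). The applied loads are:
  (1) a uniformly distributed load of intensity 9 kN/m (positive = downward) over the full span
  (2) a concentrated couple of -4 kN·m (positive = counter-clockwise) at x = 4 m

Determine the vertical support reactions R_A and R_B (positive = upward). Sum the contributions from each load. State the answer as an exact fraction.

R_A = 79/3 kN, R_B = 83/3 kN

Load 1 — uniform load w=9 kN/m over full span:
  R_A = wL/2 = 9·6/2 = 27 kN
  R_B = wL/2 = 9·6/2 = 27 kN
Load 2 — applied couple M₀=-4 kN·m at a=4 m (b=L-a=2):
  R_A = M₀/L = (-4)/6 = -2/3 kN
  R_B = -M₀/L = -(-4)/6 = 2/3 kN
Superposition: R_A = 79/3 kN, R_B = 83/3 kN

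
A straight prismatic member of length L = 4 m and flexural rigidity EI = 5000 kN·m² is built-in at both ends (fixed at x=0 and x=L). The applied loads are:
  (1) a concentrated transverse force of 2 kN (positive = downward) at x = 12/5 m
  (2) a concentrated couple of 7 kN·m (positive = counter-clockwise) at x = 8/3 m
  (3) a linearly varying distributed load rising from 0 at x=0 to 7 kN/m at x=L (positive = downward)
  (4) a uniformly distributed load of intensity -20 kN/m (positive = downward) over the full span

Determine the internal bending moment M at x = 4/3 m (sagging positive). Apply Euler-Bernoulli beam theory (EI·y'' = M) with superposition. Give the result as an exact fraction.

Load 1 — point force P=2 kN at a=12/5 m (b=L-a=8/5):
  M_1 = Pb²(3a+b)x/L³ - Pab²/L²  [x≤a] = 2·(8/5)²·(3·(12/5)+(8/5))·(4/3)/4³ - 2·(12/5)·(8/5)²/4² = 64/375 kN·m
Load 2 — applied couple M₀=7 kN·m at a=8/3 m (b=L-a=4/3):
  M_2 = R_Ax - M_A  [x≤a] with R_A=7/3, M_A=7/3 = (7/3)·(4/3) - (7/3) = 7/9 kN·m
Load 3 — triangular load w₀=7 kN/m (0→w₀ over full span):
  M_3 = 3w₀Lx/20 - w₀L²/30 - w₀x³/(6L) = 3·7·4·(4/3)/20 - 7·4²/30 - 7·(4/3)³/(6·4) = 476/405 kN·m
Load 4 — uniform load w=-20 kN/m over full span:
  M_4 = wLx/2 - wL²/12 - wx²/2 = (-20)·4·(4/3)/2 - (-20)·4²/12 - (-20)·(4/3)²/2 = -80/9 kN·m
Superposition: M = Σ M_i = -68497/10125 kN·m ≈ -6.765136 kN·m

M(4/3) = -68497/10125 kN·m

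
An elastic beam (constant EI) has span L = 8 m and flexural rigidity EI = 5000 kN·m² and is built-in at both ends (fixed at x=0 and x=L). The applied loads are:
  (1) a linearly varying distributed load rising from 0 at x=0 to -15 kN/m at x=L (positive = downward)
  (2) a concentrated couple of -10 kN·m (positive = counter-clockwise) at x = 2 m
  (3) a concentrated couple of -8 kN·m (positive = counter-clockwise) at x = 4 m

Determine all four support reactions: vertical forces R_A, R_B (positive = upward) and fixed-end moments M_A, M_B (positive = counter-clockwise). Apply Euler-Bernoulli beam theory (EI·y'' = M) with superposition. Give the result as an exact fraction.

R_A = -669/32 kN, M_A = -257/8 kN·m, R_B = -1251/32 kN, M_B = 343/8 kN·m

Load 1 — triangular load w₀=-15 kN/m (0→w₀ over full span):
  R_A = 3w₀L/20 = 3·(-15)·8/20 = -18 kN
  M_A = w₀L²/30 = (-15)·8²/30 = -32 kN·m
  R_B = 7w₀L/20 = 7·(-15)·8/20 = -42 kN
  M_B = -w₀L²/20 = -(-15)·8²/20 = 48 kN·m
Load 2 — applied couple M₀=-10 kN·m at a=2 m (b=L-a=6):
  R_A = 6M₀ab/L³ = 6·(-10)·2·6/8³ = -45/32 kN
  M_A = M₀b(2a-b)/L² = (-10)·6·(2·2-6)/8² = 15/8 kN·m
  R_B = -6M₀ab/L³ = -6·(-10)·2·6/8³ = 45/32 kN
  M_B = M₀a(2b-a)/L² = (-10)·2·(2·6-2)/8² = -25/8 kN·m
Load 3 — applied couple M₀=-8 kN·m at a=4 m (b=L-a=4):
  R_A = 6M₀ab/L³ = 6·(-8)·4·4/8³ = -3/2 kN
  M_A = M₀b(2a-b)/L² = (-8)·4·(2·4-4)/8² = -2 kN·m
  R_B = -6M₀ab/L³ = -6·(-8)·4·4/8³ = 3/2 kN
  M_B = M₀a(2b-a)/L² = (-8)·4·(2·4-4)/8² = -2 kN·m
Superposition: R_A = -669/32 kN, M_A = -257/8 kN·m, R_B = -1251/32 kN, M_B = 343/8 kN·m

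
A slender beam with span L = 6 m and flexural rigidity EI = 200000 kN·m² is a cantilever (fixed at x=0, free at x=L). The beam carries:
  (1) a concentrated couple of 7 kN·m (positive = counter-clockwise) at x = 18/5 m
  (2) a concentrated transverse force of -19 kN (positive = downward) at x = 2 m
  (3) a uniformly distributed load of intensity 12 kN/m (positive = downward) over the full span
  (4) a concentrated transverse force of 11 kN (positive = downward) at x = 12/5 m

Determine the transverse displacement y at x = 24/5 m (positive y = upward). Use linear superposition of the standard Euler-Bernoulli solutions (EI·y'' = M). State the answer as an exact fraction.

Load 1 — applied couple M₀=7 kN·m at a=18/5 m (b=L-a=12/5):
  y_1 = M₀a(2x-a)/(2EI)  [x>a] = 7·(18/5)·(2·(24/5)-(18/5))/(2·200000) = 189/500000 m
Load 2 — point force P=-19 kN at a=2 m (b=L-a=4):
  y_2 = -Pa²(3x-a)/(6EI)  [x>a] = -(-19)·2²·(3·(24/5)-2)/(6·200000) = 589/750000 m
Load 3 — uniform load w=12 kN/m over full span:
  y_3 = -wx²(x²-4Lx+6L²)/(24EI) = -12·(24/5)²·((24/5)²-4·6·(24/5)+6·6²)/(24·200000) = -13932/1953125 m
Load 4 — point force P=11 kN at a=12/5 m (b=L-a=18/5):
  y_4 = -Pa²(3x-a)/(6EI)  [x>a] = -11·(12/5)²·(3·(24/5)-(12/5))/(6·200000) = -99/156250 m
Superposition: y = Σ y_i = -1238147/187500000 m ≈ -0.006603 m

y(24/5) = -1238147/187500000 m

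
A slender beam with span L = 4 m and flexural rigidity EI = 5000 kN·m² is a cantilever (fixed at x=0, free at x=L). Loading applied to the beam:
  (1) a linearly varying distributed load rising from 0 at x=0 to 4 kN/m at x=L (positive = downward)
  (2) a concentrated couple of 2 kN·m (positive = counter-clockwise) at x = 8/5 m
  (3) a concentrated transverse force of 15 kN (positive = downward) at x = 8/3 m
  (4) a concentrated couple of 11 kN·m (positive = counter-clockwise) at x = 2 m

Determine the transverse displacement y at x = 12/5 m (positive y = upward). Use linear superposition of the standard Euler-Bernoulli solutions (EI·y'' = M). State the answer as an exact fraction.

y(12/5) = -690559/39062500 m

Load 1 — triangular load w₀=4 kN/m (0→w₀ over full span):
  y_1 = (w₀Lx³/12-w₀L²x²/6-w₀x⁵/(120L))/EI = (4·4·(12/5)³/12-4·4²·(12/5)²/6-4·(12/5)⁵/(120·4))/5000 = -85296/9765625 m
Load 2 — applied couple M₀=2 kN·m at a=8/5 m (b=L-a=12/5):
  y_2 = M₀a(2x-a)/(2EI)  [x>a] = 2·(8/5)·(2·(12/5)-(8/5))/(2·5000) = 16/15625 m
Load 3 — point force P=15 kN at a=8/3 m (b=L-a=4/3):
  y_3 = -Px²(3a-x)/(6EI)  [x≤a] = -15·(12/5)²·(3·(8/3)-(12/5))/(6·5000) = -252/15625 m
Load 4 — applied couple M₀=11 kN·m at a=2 m (b=L-a=2):
  y_4 = M₀a(2x-a)/(2EI)  [x>a] = 11·2·(2·(12/5)-2)/(2·5000) = 77/12500 m
Superposition: y = Σ y_i = -690559/39062500 m ≈ -0.017678 m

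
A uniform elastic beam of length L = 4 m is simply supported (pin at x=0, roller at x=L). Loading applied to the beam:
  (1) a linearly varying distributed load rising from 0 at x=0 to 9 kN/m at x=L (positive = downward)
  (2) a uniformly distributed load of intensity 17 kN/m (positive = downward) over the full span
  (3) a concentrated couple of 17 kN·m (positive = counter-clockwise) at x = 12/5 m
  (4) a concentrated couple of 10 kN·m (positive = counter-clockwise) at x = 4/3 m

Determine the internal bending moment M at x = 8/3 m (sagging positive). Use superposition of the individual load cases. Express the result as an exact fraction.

Load 1 — triangular load w₀=9 kN/m (0→w₀ over full span):
  M_1 = w₀Lx/6 - w₀x³/(6L) = 9·4·(8/3)/6 - 9·(8/3)³/(6·4) = 80/9 kN·m
Load 2 — uniform load w=17 kN/m over full span:
  M_2 = wx(L-x)/2 = 17·(8/3)·(4-(8/3))/2 = 272/9 kN·m
Load 3 — applied couple M₀=17 kN·m at a=12/5 m (b=L-a=8/5):
  M_3 = M₀x/L - M₀  [x>a] = 17·(8/3)/4 - 17 = -17/3 kN·m
Load 4 — applied couple M₀=10 kN·m at a=4/3 m (b=L-a=8/3):
  M_4 = M₀x/L - M₀  [x>a] = 10·(8/3)/4 - 10 = -10/3 kN·m
Superposition: M = Σ M_i = 271/9 kN·m ≈ 30.111111 kN·m

M(8/3) = 271/9 kN·m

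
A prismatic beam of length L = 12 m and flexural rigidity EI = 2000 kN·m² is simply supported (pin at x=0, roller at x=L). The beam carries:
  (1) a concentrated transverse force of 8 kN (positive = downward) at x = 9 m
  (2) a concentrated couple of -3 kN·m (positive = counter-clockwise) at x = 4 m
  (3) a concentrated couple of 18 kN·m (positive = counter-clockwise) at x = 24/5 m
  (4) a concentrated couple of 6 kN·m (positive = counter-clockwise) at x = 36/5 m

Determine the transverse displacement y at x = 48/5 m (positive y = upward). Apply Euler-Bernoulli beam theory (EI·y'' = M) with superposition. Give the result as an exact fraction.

y(48/5) = -3387/62500 m

Load 1 — point force P=8 kN at a=9 m (b=L-a=3):
  y_1 = -Pa(L-x)(2Lx-a²-x²)/(6LEI)  [x>a] = -8·9·(12-(48/5))·(2·12·(48/5)-9²-(48/5)²)/(6·12·2000) = -4293/62500 m
Load 2 — applied couple M₀=-3 kN·m at a=4 m (b=L-a=8):
  y_2 = (M₀x³/(6L)-M₀(x-a)²/2+C₁x)/EI  [x>a] with C₁=M₀(3b²-L²)/(6L)=-2 = ((-3)·(48/5)³/(6·12)-(-3)·((48/5)-4)²/2+(-2)·(48/5))/2000 = -141/31250 m
Load 3 — applied couple M₀=18 kN·m at a=24/5 m (b=L-a=36/5):
  y_3 = (M₀x³/(6L)-M₀(x-a)²/2+C₁x)/EI  [x>a] with C₁=M₀(3b²-L²)/(6L)=72/25 = (18·(48/5)³/(6·12)-18·((48/5)-(24/5))²/2+(72/25)·(48/5))/2000 = 324/15625 m
Load 4 — applied couple M₀=6 kN·m at a=36/5 m (b=L-a=24/5):
  y_4 = (M₀x³/(6L)-M₀(x-a)²/2+C₁x)/EI  [x>a] with C₁=M₀(3b²-L²)/(6L)=-156/25 = (6·(48/5)³/(6·12)-6·((48/5)-(36/5))²/2+(-156/25)·(48/5))/2000 = -27/15625 m
Superposition: y = Σ y_i = -3387/62500 m ≈ -0.054192 m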